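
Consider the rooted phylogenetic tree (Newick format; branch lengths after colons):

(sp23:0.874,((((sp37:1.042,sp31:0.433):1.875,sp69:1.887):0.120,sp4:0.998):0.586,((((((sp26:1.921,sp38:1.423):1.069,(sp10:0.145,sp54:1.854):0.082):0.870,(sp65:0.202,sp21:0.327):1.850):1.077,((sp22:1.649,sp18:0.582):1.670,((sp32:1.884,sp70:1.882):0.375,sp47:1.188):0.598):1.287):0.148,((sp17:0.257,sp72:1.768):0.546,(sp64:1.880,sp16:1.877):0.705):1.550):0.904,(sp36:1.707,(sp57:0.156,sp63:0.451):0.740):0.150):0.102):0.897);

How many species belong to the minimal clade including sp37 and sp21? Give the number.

22

The MRCA of sp37 and sp21 is the node subtending ((((sp37,sp31),sp69),sp4),((((((sp26,sp38),(sp10,sp54)),(sp65,sp21)),((sp22,sp18),((sp32,sp70),sp47))),((sp17,sp72),(sp64,sp16))),(sp36,(sp57,sp63)))).
That clade contains 22 terminal taxa: sp10, sp16, sp17, sp18, sp21, sp22, sp26, sp31, sp32, sp36, sp37, sp38, sp4, sp47, sp54, sp57, sp63, sp64, sp65, sp69, sp70, sp72.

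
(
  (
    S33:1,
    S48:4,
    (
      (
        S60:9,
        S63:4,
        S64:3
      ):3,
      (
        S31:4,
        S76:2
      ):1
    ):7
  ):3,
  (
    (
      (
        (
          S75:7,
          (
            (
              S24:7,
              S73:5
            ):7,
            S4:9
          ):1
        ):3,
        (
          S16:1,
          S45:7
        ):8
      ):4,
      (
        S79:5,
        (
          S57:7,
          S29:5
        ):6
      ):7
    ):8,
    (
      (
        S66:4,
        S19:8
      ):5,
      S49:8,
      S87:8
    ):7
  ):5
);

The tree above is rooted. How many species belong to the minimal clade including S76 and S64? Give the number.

The MRCA of S76 and S64 is the node subtending ((S60,S63,S64),(S31,S76)).
That clade contains 5 terminal taxa: S31, S60, S63, S64, S76.

5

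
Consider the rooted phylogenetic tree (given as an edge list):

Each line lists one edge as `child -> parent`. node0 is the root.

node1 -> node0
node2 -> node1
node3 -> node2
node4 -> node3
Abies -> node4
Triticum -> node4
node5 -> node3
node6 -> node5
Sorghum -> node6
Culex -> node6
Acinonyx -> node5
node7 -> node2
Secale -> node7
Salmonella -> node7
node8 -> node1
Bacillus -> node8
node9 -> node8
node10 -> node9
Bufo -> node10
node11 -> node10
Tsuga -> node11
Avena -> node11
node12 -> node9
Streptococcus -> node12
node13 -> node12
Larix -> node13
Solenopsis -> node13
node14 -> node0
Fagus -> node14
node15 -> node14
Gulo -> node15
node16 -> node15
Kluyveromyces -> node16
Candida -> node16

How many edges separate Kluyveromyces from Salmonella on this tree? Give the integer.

The MRCA of Kluyveromyces and Salmonella is the root of the tree.
From Kluyveromyces up to that node: 4 branches. From Salmonella up to the same node: 4 branches. Total: 4 + 4 = 8.

8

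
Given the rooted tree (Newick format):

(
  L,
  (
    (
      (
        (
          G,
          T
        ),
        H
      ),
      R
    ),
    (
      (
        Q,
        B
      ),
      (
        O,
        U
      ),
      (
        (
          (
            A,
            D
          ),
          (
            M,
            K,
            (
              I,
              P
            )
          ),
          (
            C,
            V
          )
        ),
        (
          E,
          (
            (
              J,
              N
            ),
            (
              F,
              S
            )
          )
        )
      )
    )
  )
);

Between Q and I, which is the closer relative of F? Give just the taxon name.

I

The MRCA of F and I subtends (((A,D),(M,K,(I,P)),(C,V)),(E,((J,N),(F,S)))) (13 taxa).
The MRCA of F and Q subtends ((Q,B),(O,U),(((A,D),(M,K,(I,P)),(C,V)),(E,((J,N),(F,S))))) (17 taxa).
The first is nested inside the second, so F shares a more recent common ancestor with I.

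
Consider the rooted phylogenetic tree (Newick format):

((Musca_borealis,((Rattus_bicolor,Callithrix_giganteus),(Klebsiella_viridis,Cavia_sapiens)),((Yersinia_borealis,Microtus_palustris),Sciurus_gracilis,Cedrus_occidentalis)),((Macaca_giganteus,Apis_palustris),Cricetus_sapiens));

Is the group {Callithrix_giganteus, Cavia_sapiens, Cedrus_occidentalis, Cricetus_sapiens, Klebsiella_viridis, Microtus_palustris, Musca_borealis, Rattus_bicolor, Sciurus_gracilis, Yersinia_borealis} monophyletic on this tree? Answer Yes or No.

The MRCA of the listed taxa is the root, so the smallest clade containing them is the whole tree.
That clade also contains Apis_palustris, Macaca_giganteus, which are not in the proposed group, so the group is not monophyletic.

No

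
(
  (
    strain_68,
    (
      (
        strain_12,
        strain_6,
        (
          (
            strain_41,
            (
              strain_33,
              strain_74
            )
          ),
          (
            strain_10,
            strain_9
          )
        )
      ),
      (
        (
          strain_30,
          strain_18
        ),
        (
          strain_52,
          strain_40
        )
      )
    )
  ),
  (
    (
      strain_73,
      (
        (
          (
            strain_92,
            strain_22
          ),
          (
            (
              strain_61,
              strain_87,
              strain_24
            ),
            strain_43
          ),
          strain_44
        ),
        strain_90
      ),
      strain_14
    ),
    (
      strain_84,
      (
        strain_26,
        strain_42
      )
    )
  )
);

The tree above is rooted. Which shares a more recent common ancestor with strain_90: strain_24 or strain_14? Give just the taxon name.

strain_24

The MRCA of strain_90 and strain_24 subtends (((strain_92,strain_22),((strain_61,strain_87,strain_24),strain_43),strain_44),strain_90) (8 taxa).
The MRCA of strain_90 and strain_14 subtends (strain_73,(((strain_92,strain_22),((strain_61,strain_87,strain_24),strain_43),strain_44),strain_90),strain_14) (10 taxa).
The first is nested inside the second, so strain_90 shares a more recent common ancestor with strain_24.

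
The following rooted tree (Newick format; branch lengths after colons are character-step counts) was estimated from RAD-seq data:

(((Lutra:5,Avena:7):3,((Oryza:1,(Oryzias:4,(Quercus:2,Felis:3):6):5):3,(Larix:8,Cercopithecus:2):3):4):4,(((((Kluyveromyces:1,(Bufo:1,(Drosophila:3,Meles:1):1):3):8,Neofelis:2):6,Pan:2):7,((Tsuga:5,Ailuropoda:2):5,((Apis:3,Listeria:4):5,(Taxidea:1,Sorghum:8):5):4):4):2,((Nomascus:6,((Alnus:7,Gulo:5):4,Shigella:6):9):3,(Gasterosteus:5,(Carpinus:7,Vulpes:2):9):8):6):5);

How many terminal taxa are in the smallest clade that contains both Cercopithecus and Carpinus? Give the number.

27

The MRCA of Cercopithecus and Carpinus is the root, so the clade is the entire tree.
That clade contains 27 terminal taxa: Ailuropoda, Alnus, Apis, Avena, Bufo, Carpinus, Cercopithecus, Drosophila, Felis, Gasterosteus, Gulo, Kluyveromyces, Larix, Listeria, Lutra, Meles, Neofelis, Nomascus, Oryza, Oryzias, Pan, Quercus, Shigella, Sorghum, Taxidea, Tsuga, Vulpes.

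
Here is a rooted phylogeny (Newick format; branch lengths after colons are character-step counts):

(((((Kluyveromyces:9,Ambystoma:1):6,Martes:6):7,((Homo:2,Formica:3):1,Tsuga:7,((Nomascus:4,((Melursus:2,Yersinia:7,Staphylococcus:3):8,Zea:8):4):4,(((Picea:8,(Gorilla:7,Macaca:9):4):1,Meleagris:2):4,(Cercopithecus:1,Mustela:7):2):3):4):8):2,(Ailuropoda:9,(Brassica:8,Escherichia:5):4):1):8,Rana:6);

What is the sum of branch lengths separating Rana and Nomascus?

The path runs Rana → … → MRCA → … → Nomascus; the MRCA is the root of the tree.
Branch lengths along that path: 6 + 8 + 2 + 8 + 4 + 4 + 4 = 36.

36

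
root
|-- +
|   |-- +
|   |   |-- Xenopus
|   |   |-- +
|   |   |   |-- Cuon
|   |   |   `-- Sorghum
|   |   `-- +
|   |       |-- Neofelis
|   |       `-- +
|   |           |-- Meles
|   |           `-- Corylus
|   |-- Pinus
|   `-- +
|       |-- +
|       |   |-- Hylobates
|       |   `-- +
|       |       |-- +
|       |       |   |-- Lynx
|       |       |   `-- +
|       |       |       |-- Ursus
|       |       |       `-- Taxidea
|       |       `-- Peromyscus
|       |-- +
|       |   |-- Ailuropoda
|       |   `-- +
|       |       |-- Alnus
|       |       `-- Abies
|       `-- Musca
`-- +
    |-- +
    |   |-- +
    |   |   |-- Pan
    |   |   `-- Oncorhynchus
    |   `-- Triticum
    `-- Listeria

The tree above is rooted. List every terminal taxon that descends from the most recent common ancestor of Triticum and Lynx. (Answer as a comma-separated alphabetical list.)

Abies, Ailuropoda, Alnus, Corylus, Cuon, Hylobates, Listeria, Lynx, Meles, Musca, Neofelis, Oncorhynchus, Pan, Peromyscus, Pinus, Sorghum, Taxidea, Triticum, Ursus, Xenopus

Tracing Triticum: it sits inside ((Pan,Oncorhynchus),Triticum).
Tracing Lynx: it sits inside (Lynx,(Ursus,Taxidea)).
The smallest clade enclosing both is the whole tree (their MRCA is the root), so the answer is all 20 tips in alphabetical order.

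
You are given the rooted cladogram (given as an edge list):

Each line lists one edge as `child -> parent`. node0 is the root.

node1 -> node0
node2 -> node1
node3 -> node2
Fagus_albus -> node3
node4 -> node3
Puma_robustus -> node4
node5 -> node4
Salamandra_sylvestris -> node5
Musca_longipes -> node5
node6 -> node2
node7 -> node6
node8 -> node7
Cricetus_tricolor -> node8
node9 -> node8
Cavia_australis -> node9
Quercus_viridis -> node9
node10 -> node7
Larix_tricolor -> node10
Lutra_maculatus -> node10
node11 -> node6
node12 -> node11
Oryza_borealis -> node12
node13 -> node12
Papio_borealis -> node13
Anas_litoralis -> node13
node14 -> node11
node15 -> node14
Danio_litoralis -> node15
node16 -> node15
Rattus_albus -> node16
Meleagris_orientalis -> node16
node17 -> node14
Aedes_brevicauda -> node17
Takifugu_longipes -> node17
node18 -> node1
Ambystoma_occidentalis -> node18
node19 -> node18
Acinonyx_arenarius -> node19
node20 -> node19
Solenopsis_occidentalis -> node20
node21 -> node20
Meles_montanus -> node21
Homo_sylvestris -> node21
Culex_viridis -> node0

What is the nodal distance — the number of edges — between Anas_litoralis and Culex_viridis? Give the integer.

The MRCA of Anas_litoralis and Culex_viridis is the root of the tree.
From Anas_litoralis up to that node: 7 branches. From Culex_viridis up to the same node: 1 branch. Total: 7 + 1 = 8.

8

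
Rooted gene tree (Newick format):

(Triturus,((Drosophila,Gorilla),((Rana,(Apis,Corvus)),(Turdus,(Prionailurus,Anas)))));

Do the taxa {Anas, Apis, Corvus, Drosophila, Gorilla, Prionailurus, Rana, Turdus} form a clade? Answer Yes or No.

Yes

The most recent common ancestor of these taxa subtends ((Drosophila,Gorilla),((Rana,(Apis,Corvus)),(Turdus,(Prionailurus,Anas)))).
That clade has exactly 8 tips — every listed taxon and nothing else — so the group is monophyletic.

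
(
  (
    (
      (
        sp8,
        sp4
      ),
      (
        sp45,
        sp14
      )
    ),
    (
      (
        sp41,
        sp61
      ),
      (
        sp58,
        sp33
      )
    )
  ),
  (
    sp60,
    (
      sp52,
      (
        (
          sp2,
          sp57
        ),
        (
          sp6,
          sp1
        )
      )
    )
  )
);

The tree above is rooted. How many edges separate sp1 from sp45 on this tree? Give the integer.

9

The MRCA of sp1 and sp45 is the root of the tree.
From sp1 up to that node: 5 branches. From sp45 up to the same node: 4 branches. Total: 5 + 4 = 9.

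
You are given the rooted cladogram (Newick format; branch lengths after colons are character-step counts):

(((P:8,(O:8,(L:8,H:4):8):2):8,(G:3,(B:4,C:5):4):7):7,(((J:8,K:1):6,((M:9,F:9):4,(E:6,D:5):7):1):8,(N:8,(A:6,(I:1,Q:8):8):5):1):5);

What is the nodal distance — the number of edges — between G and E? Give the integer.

The MRCA of G and E is the root of the tree.
From G up to that node: 3 branches. From E up to the same node: 5 branches. Total: 3 + 5 = 8.

8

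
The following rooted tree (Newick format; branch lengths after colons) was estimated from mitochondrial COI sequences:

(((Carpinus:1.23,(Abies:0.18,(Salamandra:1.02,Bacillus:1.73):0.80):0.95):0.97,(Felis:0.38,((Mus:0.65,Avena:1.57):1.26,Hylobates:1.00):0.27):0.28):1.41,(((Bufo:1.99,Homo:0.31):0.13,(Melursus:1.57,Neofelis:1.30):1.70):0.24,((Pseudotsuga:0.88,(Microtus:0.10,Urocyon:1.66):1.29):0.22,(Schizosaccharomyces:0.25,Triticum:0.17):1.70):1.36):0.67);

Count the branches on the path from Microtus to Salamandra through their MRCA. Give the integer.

The MRCA of Microtus and Salamandra is the root of the tree.
From Microtus up to that node: 5 branches. From Salamandra up to the same node: 5 branches. Total: 5 + 5 = 10.

10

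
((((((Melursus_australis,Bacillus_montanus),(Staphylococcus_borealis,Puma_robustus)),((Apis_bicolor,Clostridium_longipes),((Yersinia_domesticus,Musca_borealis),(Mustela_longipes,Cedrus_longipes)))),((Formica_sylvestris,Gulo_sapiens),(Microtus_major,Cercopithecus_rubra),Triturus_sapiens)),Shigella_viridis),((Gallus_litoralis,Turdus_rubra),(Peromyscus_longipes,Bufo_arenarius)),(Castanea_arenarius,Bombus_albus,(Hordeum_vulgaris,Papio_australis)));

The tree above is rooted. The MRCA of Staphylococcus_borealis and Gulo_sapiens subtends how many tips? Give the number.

15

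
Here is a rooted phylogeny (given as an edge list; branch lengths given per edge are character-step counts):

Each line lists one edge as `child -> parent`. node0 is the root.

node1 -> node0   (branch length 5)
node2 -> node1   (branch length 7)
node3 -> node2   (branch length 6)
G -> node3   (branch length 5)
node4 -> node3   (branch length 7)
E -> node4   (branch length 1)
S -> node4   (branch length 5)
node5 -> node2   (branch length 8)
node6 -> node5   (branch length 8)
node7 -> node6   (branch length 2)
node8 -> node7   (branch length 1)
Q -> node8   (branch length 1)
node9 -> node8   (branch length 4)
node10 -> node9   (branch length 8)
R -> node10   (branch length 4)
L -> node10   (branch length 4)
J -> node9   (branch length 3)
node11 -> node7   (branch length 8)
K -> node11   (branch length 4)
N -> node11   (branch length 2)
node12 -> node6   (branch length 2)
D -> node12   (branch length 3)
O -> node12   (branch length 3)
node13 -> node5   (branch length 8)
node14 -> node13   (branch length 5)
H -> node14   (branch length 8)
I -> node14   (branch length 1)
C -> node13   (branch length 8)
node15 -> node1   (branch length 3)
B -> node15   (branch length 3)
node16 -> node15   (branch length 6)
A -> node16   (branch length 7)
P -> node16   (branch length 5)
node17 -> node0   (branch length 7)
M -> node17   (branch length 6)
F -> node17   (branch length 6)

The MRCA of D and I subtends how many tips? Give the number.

The MRCA of D and I is the node subtending ((((Q,((R,L),J)),(K,N)),(D,O)),((H,I),C)).
That clade contains 11 terminal taxa: C, D, H, I, J, K, L, N, O, Q, R.

11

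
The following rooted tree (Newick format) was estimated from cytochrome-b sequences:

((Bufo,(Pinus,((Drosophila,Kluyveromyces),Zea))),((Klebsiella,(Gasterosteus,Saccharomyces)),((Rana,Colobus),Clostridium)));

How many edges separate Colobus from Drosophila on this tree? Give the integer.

9

The MRCA of Colobus and Drosophila is the root of the tree.
From Colobus up to that node: 4 branches. From Drosophila up to the same node: 5 branches. Total: 4 + 5 = 9.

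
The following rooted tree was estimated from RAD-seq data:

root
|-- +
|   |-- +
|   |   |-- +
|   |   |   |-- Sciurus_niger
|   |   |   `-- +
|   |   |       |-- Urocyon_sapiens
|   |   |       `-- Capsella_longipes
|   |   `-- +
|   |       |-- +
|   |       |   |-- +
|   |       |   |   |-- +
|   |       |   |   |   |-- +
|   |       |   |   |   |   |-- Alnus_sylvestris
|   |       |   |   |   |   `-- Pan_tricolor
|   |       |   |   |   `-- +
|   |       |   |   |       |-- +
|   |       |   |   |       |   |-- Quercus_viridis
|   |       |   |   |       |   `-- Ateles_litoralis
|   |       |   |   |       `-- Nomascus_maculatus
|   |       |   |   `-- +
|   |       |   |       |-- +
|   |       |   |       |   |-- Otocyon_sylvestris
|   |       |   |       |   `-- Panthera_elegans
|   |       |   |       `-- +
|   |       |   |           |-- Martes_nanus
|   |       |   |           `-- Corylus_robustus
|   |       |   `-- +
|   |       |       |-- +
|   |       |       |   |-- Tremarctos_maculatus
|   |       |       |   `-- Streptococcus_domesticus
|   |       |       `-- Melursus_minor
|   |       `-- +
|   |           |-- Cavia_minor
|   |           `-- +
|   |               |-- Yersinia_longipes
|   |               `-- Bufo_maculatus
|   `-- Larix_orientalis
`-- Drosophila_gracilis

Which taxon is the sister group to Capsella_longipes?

Capsella_longipes attaches to the tree at the node subtending (Urocyon_sapiens,Capsella_longipes).
The other lineage descending from that same node — the sister group — is the single tip Urocyon_sapiens.

Urocyon_sapiens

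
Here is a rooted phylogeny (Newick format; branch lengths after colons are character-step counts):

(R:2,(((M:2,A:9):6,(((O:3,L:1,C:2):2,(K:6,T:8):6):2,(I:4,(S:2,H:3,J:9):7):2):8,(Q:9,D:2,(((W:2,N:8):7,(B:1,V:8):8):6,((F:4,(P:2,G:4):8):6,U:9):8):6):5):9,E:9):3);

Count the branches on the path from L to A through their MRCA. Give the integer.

6

The MRCA of L and A is the node subtending ((M,A),(((O,L,C),(K,T)),(I,(S,H,J))),(Q,D,(((W,N),(B,V)),((F,(P,G)),U)))).
From L up to that node: 4 branches. From A up to the same node: 2 branches. Total: 4 + 2 = 6.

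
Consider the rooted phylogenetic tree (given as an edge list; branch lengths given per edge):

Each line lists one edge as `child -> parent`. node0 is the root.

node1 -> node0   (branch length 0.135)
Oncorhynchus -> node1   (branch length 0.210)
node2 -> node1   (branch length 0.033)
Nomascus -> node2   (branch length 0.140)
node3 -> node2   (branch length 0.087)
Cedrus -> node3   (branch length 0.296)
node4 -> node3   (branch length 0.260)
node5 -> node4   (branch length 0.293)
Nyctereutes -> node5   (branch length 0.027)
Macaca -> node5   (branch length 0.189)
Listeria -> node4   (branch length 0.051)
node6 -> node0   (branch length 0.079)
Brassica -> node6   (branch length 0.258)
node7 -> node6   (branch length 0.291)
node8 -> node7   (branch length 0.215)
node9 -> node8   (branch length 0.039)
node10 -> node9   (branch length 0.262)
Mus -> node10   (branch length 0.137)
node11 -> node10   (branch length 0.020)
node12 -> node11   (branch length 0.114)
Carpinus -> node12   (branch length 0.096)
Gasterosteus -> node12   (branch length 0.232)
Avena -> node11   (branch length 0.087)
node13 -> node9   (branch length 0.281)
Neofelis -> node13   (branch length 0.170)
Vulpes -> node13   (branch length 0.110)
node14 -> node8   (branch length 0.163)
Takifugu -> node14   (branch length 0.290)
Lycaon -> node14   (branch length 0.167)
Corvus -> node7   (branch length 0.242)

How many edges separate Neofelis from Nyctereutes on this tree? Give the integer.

12

The MRCA of Neofelis and Nyctereutes is the root of the tree.
From Neofelis up to that node: 6 branches. From Nyctereutes up to the same node: 6 branches. Total: 6 + 6 = 12.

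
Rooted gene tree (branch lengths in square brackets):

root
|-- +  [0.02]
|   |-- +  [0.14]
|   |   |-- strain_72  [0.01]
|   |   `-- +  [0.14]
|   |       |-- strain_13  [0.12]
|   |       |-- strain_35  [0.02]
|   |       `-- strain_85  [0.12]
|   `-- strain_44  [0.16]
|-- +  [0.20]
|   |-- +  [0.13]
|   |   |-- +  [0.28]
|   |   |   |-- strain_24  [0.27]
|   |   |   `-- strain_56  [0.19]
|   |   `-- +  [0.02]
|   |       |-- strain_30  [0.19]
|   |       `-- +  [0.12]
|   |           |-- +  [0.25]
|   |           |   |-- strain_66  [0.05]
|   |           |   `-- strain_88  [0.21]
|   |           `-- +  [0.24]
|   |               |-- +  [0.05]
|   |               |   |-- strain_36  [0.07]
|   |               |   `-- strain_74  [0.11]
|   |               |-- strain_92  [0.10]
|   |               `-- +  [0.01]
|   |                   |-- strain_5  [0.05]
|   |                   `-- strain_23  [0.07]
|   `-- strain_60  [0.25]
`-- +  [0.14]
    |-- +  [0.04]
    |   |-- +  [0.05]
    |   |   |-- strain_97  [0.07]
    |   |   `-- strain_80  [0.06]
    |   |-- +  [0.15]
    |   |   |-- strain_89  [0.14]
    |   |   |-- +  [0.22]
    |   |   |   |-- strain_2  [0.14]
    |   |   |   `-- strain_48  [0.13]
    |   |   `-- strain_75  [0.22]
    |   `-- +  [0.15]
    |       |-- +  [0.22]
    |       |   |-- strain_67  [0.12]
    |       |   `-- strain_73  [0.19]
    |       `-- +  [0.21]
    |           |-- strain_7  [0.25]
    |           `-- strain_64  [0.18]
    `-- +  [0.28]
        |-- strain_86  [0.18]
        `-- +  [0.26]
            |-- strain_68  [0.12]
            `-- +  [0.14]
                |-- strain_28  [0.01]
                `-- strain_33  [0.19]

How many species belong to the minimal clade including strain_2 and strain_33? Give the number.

The MRCA of strain_2 and strain_33 is the node subtending (((strain_97,strain_80),(strain_89,(strain_2,strain_48),strain_75),((strain_67,strain_73),(strain_7,strain_64))),(strain_86,(strain_68,(strain_28,strain_33)))).
That clade contains 14 terminal taxa: strain_2, strain_28, strain_33, strain_48, strain_64, strain_67, strain_68, strain_7, strain_73, strain_75, strain_80, strain_86, strain_89, strain_97.

14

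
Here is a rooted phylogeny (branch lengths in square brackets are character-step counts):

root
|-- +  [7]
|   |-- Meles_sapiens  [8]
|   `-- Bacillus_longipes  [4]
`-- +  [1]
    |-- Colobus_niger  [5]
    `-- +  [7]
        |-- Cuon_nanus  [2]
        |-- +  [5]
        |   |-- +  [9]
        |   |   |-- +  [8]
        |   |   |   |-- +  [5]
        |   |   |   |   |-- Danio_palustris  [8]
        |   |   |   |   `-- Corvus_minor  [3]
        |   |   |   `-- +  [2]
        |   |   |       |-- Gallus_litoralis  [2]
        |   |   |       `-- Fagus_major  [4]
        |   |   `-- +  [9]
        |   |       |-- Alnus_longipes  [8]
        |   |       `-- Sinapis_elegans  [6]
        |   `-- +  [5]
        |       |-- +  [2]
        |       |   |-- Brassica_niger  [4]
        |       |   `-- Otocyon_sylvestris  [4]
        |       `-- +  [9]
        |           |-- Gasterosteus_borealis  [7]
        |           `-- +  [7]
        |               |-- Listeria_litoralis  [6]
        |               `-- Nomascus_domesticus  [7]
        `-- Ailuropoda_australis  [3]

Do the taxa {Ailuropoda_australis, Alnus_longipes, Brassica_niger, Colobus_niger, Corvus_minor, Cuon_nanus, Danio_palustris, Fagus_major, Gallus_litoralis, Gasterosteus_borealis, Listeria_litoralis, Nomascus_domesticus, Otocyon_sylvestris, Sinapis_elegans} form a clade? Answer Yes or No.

Yes

The most recent common ancestor of these taxa subtends (Colobus_niger,(Cuon_nanus,((((Danio_palustris,Corvus_minor),(Gallus_litoralis,Fagus_major)),(Alnus_longipes,Sinapis_elegans)),((Brassica_niger,Otocyon_sylvestris),(Gasterosteus_borealis,(Listeria_litoralis,Nomascus_domesticus)))),Ailuropoda_australis)).
That clade has exactly 14 tips — every listed taxon and nothing else — so the group is monophyletic.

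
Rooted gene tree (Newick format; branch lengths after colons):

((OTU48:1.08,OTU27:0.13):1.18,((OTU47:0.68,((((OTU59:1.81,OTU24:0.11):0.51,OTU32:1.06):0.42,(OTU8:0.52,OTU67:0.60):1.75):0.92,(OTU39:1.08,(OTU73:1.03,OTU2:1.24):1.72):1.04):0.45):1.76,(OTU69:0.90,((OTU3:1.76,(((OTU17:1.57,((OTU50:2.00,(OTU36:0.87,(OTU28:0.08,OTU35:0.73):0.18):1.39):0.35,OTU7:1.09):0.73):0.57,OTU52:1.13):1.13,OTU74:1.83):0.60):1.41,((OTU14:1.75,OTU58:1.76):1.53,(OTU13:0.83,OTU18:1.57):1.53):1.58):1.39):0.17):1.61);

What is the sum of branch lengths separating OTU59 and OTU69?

The path runs OTU59 → … → MRCA → … → OTU69; the MRCA is the node subtending ((OTU47,((((OTU59,OTU24),OTU32),(OTU8,OTU67)),(OTU39,(OTU73,OTU2)))),(OTU69,((OTU3,(((OTU17,((OTU50,(OTU36,(OTU28,OTU35))),OTU7)),OTU52),OTU74)),((OTU14,OTU58),(OTU13,OTU18))))).
Branch lengths along that path: 1.81 + 0.51 + 0.42 + 0.92 + 0.45 + 1.76 + 0.17 + 0.90 = 6.94.

6.94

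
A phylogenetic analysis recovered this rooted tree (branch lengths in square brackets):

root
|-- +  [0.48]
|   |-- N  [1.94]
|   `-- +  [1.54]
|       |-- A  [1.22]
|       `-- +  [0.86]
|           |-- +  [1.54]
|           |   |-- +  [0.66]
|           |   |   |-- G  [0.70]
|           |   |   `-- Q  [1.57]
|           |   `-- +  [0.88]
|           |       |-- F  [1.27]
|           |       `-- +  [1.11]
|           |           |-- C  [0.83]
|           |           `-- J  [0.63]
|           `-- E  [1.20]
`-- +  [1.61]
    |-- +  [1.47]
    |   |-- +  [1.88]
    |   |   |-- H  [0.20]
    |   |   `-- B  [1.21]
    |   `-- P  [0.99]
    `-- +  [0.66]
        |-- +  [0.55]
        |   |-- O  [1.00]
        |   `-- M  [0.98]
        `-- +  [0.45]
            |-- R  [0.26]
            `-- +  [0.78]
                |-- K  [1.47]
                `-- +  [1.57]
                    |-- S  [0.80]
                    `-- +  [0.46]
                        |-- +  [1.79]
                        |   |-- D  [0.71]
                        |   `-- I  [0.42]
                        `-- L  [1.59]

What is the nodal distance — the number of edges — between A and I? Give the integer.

The MRCA of A and I is the root of the tree.
From A up to that node: 3 branches. From I up to the same node: 8 branches. Total: 3 + 8 = 11.

11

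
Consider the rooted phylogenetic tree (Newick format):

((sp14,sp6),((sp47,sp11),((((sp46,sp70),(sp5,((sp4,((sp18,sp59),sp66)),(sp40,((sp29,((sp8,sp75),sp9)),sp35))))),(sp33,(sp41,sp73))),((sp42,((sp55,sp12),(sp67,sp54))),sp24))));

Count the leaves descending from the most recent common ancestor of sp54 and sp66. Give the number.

The MRCA of sp54 and sp66 is the node subtending ((((sp46,sp70),(sp5,((sp4,((sp18,sp59),sp66)),(sp40,((sp29,((sp8,sp75),sp9)),sp35))))),(sp33,(sp41,sp73))),((sp42,((sp55,sp12),(sp67,sp54))),sp24)).
That clade contains 22 terminal taxa: sp12, sp18, sp24, sp29, sp33, sp35, sp4, sp40, sp41, sp42, sp46, sp5, sp54, sp55, sp59, sp66, sp67, sp70, sp73, sp75, sp8, sp9.

22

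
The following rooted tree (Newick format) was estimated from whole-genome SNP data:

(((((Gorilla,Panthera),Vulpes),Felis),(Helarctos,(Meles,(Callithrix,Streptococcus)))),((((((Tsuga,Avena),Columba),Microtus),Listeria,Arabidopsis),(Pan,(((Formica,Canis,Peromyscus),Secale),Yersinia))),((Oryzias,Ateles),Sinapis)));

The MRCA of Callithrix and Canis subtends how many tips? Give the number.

23

The MRCA of Callithrix and Canis is the root, so the clade is the entire tree.
That clade contains 23 terminal taxa: Arabidopsis, Ateles, Avena, Callithrix, Canis, Columba, Felis, Formica, Gorilla, Helarctos, Listeria, Meles, Microtus, Oryzias, Pan, Panthera, Peromyscus, Secale, Sinapis, Streptococcus, Tsuga, Vulpes, Yersinia.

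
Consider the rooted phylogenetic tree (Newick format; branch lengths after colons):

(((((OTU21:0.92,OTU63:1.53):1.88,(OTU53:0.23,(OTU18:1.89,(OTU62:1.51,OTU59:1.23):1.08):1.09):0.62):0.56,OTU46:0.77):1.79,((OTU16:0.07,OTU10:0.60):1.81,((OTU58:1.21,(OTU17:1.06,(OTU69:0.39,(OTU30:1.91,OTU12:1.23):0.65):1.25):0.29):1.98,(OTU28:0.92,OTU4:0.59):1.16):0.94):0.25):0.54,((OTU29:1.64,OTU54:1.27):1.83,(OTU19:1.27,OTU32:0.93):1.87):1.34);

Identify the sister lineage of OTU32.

OTU19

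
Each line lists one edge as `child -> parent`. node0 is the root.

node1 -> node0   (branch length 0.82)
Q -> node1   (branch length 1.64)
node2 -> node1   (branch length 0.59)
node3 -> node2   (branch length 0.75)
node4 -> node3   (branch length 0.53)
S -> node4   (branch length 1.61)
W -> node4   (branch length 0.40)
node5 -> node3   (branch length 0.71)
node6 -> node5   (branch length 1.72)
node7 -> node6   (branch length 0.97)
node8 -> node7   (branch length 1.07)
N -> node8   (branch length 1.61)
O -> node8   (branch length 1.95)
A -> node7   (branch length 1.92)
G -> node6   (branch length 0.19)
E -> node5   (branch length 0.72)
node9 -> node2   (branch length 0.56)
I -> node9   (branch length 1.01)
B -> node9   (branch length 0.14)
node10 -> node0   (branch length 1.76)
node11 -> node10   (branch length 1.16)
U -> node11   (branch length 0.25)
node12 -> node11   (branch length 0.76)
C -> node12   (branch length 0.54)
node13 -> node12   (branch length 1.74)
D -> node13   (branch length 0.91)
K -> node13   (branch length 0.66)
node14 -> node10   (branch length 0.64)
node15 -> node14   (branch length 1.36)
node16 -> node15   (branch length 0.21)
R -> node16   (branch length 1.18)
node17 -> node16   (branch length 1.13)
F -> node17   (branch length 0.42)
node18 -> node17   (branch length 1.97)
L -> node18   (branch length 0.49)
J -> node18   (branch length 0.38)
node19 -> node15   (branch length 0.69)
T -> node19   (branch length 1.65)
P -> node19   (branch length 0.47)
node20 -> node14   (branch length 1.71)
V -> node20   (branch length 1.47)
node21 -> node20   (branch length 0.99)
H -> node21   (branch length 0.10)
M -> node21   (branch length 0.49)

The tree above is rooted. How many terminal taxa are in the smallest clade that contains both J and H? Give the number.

The MRCA of J and H is the node subtending (((R,(F,(L,J))),(T,P)),(V,(H,M))).
That clade contains 9 terminal taxa: F, H, J, L, M, P, R, T, V.

9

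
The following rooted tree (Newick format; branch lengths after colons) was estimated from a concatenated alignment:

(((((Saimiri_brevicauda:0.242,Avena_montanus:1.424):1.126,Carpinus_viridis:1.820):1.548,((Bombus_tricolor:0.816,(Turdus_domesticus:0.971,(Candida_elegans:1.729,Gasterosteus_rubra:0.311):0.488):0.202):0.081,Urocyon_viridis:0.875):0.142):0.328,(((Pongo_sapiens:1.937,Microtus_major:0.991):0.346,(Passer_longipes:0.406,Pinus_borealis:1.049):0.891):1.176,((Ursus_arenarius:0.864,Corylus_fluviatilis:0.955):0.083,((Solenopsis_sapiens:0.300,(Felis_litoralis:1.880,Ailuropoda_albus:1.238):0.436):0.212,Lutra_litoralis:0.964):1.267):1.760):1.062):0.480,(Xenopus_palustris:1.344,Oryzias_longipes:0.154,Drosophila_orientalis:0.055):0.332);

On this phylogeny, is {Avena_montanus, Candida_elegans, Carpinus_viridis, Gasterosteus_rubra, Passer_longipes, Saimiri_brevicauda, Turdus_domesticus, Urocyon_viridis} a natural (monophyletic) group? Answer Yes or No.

No

The MRCA of the listed taxa subtends ((((Saimiri_brevicauda,Avena_montanus),Carpinus_viridis),((Bombus_tricolor,(Turdus_domesticus,(Candida_elegans,Gasterosteus_rubra))),Urocyon_viridis)),(((Pongo_sapiens,Microtus_major),(Passer_longipes,Pinus_borealis)),((Ursus_arenarius,Corylus_fluviatilis),((Solenopsis_sapiens,(Felis_litoralis,Ailuropoda_albus)),Lutra_litoralis)))).
That clade also contains Ailuropoda_albus, Bombus_tricolor, Corylus_fluviatilis, Felis_litoralis, Lutra_litoralis, Microtus_major, Pinus_borealis, Pongo_sapiens, Solenopsis_sapiens, Ursus_arenarius, which are not in the proposed group, so the group is not monophyletic.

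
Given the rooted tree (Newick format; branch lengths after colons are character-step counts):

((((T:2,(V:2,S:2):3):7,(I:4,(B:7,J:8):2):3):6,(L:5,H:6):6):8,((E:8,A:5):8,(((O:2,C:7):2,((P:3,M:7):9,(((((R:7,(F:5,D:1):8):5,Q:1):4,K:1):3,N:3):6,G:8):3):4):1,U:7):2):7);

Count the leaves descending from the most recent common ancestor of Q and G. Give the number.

7

The MRCA of Q and G is the node subtending (((((R,(F,D)),Q),K),N),G).
That clade contains 7 terminal taxa: D, F, G, K, N, Q, R.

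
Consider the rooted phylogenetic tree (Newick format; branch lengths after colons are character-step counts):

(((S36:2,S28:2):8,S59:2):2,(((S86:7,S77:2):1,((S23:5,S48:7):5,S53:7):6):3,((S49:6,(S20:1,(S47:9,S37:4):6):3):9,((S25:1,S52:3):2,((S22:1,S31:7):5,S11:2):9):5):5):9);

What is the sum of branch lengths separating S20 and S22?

The path runs S20 → … → MRCA → … → S22; the MRCA is the node subtending ((S49,(S20,(S47,S37))),((S25,S52),((S22,S31),S11))).
Branch lengths along that path: 1 + 3 + 9 + 5 + 9 + 5 + 1 = 33.

33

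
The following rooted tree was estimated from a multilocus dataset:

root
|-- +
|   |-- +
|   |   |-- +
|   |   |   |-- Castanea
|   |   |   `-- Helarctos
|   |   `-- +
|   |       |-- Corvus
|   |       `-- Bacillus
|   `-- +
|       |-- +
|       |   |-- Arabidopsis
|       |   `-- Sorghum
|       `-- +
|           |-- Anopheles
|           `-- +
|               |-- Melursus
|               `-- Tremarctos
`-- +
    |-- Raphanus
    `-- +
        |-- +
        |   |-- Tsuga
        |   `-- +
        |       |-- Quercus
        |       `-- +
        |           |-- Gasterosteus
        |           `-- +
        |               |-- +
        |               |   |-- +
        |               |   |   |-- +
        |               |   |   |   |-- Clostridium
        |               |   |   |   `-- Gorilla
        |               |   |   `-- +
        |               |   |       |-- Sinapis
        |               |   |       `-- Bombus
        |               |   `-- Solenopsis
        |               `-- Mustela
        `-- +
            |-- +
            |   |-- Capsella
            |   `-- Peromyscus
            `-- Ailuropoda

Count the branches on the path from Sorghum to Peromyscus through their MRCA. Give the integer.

9

The MRCA of Sorghum and Peromyscus is the root of the tree.
From Sorghum up to that node: 4 branches. From Peromyscus up to the same node: 5 branches. Total: 4 + 5 = 9.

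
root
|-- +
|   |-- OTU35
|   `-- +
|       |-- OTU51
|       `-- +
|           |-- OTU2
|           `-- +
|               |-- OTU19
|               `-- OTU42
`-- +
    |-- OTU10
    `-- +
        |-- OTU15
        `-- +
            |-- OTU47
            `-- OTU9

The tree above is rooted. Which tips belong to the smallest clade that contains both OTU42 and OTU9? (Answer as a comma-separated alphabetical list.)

OTU10, OTU15, OTU19, OTU2, OTU35, OTU42, OTU47, OTU51, OTU9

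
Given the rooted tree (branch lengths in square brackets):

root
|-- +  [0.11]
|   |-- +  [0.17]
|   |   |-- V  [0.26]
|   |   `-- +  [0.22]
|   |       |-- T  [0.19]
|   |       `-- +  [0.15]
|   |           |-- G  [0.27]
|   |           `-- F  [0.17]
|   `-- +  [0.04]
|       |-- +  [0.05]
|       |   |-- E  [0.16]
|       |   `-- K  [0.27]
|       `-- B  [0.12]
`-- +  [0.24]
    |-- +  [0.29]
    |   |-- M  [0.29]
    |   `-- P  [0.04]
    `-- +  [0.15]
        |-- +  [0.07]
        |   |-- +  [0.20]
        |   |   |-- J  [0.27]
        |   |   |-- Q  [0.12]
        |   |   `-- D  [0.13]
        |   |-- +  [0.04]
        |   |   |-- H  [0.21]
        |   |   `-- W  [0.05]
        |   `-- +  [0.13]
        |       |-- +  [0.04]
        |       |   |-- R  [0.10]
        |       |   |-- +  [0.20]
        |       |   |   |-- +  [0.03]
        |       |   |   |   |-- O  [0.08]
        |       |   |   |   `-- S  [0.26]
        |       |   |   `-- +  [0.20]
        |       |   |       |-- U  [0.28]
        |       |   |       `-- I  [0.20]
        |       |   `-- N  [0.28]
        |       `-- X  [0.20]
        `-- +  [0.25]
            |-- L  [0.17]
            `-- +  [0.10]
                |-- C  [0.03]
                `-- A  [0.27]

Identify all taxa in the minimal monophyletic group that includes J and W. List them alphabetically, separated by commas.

D, H, I, J, N, O, Q, R, S, U, W, X

Tracing J: it sits inside (J,Q,D).
Tracing W: it sits inside (H,W).
The smallest clade enclosing both is ((J,Q,D),(H,W),((R,((O,S),(U,I)),N),X)); the answer is its 12 terminal taxa in alphabetical order.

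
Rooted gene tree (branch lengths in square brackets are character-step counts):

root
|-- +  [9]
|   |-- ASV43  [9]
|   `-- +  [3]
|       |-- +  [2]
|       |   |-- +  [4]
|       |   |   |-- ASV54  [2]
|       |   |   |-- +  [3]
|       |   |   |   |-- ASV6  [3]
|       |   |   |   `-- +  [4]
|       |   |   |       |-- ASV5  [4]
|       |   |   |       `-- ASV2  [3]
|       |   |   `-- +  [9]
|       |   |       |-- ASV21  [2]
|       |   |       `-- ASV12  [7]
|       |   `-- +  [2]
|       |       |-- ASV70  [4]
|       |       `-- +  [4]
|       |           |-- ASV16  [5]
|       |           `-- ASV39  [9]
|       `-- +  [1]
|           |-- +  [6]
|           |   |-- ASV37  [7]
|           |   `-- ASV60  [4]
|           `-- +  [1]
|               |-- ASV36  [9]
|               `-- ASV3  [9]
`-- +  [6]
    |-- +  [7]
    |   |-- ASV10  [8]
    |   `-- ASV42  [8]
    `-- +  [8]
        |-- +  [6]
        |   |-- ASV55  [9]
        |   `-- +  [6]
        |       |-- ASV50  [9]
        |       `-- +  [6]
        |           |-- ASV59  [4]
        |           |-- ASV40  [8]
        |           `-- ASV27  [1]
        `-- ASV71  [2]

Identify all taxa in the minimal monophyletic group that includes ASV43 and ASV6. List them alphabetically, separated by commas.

Tracing ASV43: it sits inside (ASV43,(((ASV54,(ASV6,(ASV5,ASV2)),(ASV21,ASV12)),(ASV70,(ASV16,ASV39))),((ASV37,ASV60),(ASV36,ASV3)))).
Tracing ASV6: it sits inside (ASV6,(ASV5,ASV2)).
The smallest clade enclosing both is (ASV43,(((ASV54,(ASV6,(ASV5,ASV2)),(ASV21,ASV12)),(ASV70,(ASV16,ASV39))),((ASV37,ASV60),(ASV36,ASV3)))); the answer is its 14 terminal taxa in alphabetical order.

ASV12, ASV16, ASV2, ASV21, ASV3, ASV36, ASV37, ASV39, ASV43, ASV5, ASV54, ASV6, ASV60, ASV70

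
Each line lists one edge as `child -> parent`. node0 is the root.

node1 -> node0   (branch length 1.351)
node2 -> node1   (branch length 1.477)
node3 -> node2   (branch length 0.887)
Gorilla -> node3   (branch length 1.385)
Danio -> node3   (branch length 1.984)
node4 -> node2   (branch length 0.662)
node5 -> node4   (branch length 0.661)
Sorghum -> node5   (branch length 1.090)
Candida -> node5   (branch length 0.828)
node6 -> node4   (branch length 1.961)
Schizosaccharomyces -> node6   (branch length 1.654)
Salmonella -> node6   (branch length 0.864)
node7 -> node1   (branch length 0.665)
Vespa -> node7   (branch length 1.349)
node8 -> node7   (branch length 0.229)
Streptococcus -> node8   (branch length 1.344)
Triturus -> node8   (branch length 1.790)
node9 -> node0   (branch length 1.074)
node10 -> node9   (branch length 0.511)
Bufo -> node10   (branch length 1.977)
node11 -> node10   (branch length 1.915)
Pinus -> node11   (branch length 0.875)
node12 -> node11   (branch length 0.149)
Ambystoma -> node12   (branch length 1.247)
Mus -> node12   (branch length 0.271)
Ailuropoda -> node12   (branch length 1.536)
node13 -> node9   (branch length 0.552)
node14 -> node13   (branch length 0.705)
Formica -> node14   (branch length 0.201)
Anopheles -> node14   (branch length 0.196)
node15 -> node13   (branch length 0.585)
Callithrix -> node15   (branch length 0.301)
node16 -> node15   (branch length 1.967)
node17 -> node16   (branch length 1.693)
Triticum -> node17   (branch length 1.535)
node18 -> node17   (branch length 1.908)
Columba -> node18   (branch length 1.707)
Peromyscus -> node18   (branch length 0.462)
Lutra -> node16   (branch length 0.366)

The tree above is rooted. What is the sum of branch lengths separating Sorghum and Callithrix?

7.753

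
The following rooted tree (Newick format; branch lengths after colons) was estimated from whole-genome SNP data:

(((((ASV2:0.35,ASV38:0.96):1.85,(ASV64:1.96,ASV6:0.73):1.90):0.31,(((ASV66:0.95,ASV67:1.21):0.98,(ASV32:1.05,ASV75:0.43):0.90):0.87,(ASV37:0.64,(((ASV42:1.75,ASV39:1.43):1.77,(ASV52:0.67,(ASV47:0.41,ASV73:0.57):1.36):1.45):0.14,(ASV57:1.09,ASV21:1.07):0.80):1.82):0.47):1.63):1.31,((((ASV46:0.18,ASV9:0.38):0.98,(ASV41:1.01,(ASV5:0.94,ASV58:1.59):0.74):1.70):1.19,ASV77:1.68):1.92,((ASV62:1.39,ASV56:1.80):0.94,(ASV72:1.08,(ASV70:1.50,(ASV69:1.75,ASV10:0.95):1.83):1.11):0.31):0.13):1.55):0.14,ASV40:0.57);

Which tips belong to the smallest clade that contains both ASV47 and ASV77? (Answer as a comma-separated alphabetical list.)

Tracing ASV47: it sits inside (ASV47,ASV73).
Tracing ASV77: it sits inside (((ASV46,ASV9),(ASV41,(ASV5,ASV58))),ASV77).
The smallest clade enclosing both is ((((ASV2,ASV38),(ASV64,ASV6)),(((ASV66,ASV67),(ASV32,ASV75)),(ASV37,(((ASV42,ASV39),(ASV52,(ASV47,ASV73))),(ASV57,ASV21))))),((((ASV46,ASV9),(ASV41,(ASV5,ASV58))),ASV77),((ASV62,ASV56),(ASV72,(ASV70,(ASV69,ASV10)))))); the answer is its 28 terminal taxa in alphabetical order.

ASV10, ASV2, ASV21, ASV32, ASV37, ASV38, ASV39, ASV41, ASV42, ASV46, ASV47, ASV5, ASV52, ASV56, ASV57, ASV58, ASV6, ASV62, ASV64, ASV66, ASV67, ASV69, ASV70, ASV72, ASV73, ASV75, ASV77, ASV9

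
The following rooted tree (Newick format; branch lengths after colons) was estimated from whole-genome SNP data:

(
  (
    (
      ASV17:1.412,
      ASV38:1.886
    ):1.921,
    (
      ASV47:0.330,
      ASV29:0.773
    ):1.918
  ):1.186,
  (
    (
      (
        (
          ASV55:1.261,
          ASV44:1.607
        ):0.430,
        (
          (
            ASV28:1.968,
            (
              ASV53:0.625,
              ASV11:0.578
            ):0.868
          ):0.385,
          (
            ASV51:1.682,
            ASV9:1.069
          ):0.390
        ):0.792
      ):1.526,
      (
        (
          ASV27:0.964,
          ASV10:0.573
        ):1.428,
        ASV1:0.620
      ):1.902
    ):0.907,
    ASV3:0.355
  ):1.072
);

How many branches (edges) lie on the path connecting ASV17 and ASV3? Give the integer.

The MRCA of ASV17 and ASV3 is the root of the tree.
From ASV17 up to that node: 3 branches. From ASV3 up to the same node: 2 branches. Total: 3 + 2 = 5.

5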